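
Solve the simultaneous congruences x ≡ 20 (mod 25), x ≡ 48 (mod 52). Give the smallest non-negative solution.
The moduli 25, 52 are pairwise coprime, so by the CRT there is a unique solution mod 25·52 = 1300.
Solve by successive substitution. Start with x ≡ 20 (mod 25).
  Combine with x ≡ 48 (mod 52): write x = 20 + 25·t and require 20 + 25·t ≡ 48 (mod 52), i.e. 25·t ≡ 48 − 20 ≡ 28 (mod 52). Since 25^(−1) ≡ 25 (mod 52), t ≡ 25·28 ≡ 24 (mod 52). So x ≡ 20 + 25·24 = 620 (mod 1300).
Unique solution in [0, 1300): x = 620.

Final answer: x ≡ 620 (mod 1300); the representative in [0, 1300) is 620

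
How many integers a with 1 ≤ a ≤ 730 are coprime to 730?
The number of a ∈ {1, ..., 730} with gcd(a, 730) = 1 is by definition Euler's totient φ(730). φ is multiplicative, with φ(p^e) = p^e − p^(e−1). Factorise 730 = 2 · 5 · 73. Then
  φ(730) = (2 − 1) · (5 − 1) · (73 − 1) = 1 · 4 · 72 = 288.
So there are 288 such integers.

Final answer: 288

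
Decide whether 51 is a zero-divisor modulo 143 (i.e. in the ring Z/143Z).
gcd(51, 143) = 1, so 51 is a unit in Z/143Z (it has a multiplicative inverse). A unit cannot be a zero-divisor: if 51·b ≡ 0 then multiplying both sides by 51^(−1) gives b ≡ 0. So 51 is not a zero-divisor.

Final answer: NO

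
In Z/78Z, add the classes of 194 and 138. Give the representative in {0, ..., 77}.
20

Reduce the summands first: 194 ≡ 38, 138 ≡ 60 (mod 78), so 194 + 138 ≡ 38 + 60 (mod 78). 38 + 60 = 98; 98 = 1·78 + 20, so (194 + 138) mod 78 = 20.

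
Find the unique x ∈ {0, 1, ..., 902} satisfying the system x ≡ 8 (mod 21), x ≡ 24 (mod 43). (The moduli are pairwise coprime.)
x ≡ 239 (mod 903); the representative in [0, 903) is 239

The moduli 21, 43 are pairwise coprime, so by the CRT there is a unique solution mod 21·43 = 903.
Solve by successive substitution. Start with x ≡ 8 (mod 21).
  Combine with x ≡ 24 (mod 43): write x = 8 + 21·t and require 8 + 21·t ≡ 24 (mod 43), i.e. 21·t ≡ 24 − 8 ≡ 16 (mod 43). Since 21^(−1) ≡ 41 (mod 43), t ≡ 41·16 ≡ 11 (mod 43). So x ≡ 8 + 21·11 = 239 (mod 903).
Unique solution in [0, 903): x = 239.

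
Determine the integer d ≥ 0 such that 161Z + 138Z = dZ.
(161, 138) = (23); d = 23

In the PID Z, (a, b) is generated by gcd(a, b). Compute gcd(161, 138) with the extended Euclidean algorithm, tracking rows (r, s, t) with s·161 + t·138 = r:
  row A: (161, 1, 0)   [1·161 + 0·138 = 161]
  row B: (138, 0, 1)   [0·161 + 1·138 = 138]
  161 = 1·138 + 23   → row C = row A − 1·row B = (23, 1, −1)   [check: 1·161 − 1·138 = 23]
  138 = 6·23 + 0   → remainder 0, stop. gcd = 23 (last nonzero row C).
So gcd(161, 138) = 23, with Bézout identity 1·161 − 1·138 = 23. Containment (⊇): the Bézout identity exhibits 23 as an element of (161, 138), giving (23) ⊆ (161, 138). Containment (⊆): since 23 | 161 and 23 | 138 (161 = 23·7, 138 = 23·6), every Z-linear combination of 161 and 138 is divisible by 23, so (161, 138) ⊆ (23). Therefore (161, 138) = (23), d = 23.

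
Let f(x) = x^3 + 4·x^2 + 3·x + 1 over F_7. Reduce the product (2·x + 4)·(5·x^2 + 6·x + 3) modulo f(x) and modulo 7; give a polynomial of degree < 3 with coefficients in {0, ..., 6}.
a · b ≡ 6·x^2 + 2 (mod f(x))

Multiply as integer polynomials: a · b = 10·x^3 + 32·x^2 + 30·x + 12. Reducing coefficients mod 7: a · b ≡ 3·x^3 + 4·x^2 + 2·x + 5. Now divide by f(x) = x^3 + 4·x^2 + 3·x + 1 in F_7[x], eliminating the leading term at each step:
  leading term 3·x^3: subtract (3)·f(x) = 3·x^3 + 5·x^2 + 2·x + 3, leaving 6·x^2 + 2 (coefficients mod 7)
The degree is now < 3, so this is the remainder. Hence a · b ≡ 6·x^2 + 2 in F_7[x]/(f).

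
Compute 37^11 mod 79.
Use repeated squaring. Binary(11) = 1011. Walk through the bits of the exponent 11 left-to-right: at each bit after the leading one, square the running value, then multiply by 37 if the bit is 1 (always reducing mod 79):
  bit 1 = 1 (leading): start with 37.
  bit 2 = 0: square 37^2 = 1369 ≡ 26 (mod 79).
  bit 3 = 1: square 26^2 = 676 ≡ 44; bit is 1, so multiply 44·37 = 1628 ≡ 48 (mod 79).
  bit 4 = 1: square 48^2 = 2304 ≡ 13; bit is 1, so multiply 13·37 = 481 ≡ 7 (mod 79).
Final value: 37^11 ≡ 7 (mod 79).

Final answer: 7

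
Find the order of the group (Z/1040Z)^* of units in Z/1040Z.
(Z/1040Z)^* consists of the classes a with gcd(a, 1040) = 1, so its order is φ(1040). φ is multiplicative, with φ(p^e) = p^e − p^(e−1). Factorise 1040 = 2^4 · 5 · 13. Then
  φ(1040) = (2^4 − 2^3) · (5 − 1) · (13 − 1) = 8 · 4 · 12 = 384.
Thus |(Z/1040Z)^*| = 384.

Final answer: |(Z/1040Z)^*| = 384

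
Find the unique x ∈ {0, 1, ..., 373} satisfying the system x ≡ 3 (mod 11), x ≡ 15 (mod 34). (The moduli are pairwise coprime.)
The moduli 11, 34 are pairwise coprime, so by the CRT there is a unique solution mod 11·34 = 374.
Solve by successive substitution. Start with x ≡ 3 (mod 11).
  Combine with x ≡ 15 (mod 34): write x = 3 + 11·t and require 3 + 11·t ≡ 15 (mod 34), i.e. 11·t ≡ 15 − 3 ≡ 12 (mod 34). Since 11^(−1) ≡ 31 (mod 34), t ≡ 31·12 ≡ 32 (mod 34). So x ≡ 3 + 11·32 = 355 (mod 374).
Unique solution in [0, 374): x = 355.

Final answer: x ≡ 355 (mod 374); the representative in [0, 374) is 355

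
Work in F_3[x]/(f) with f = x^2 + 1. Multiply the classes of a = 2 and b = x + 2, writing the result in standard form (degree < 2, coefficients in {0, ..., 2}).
Multiply as integer polynomials: a · b = 2·x + 4. Reducing coefficients mod 3: a · b ≡ 2·x + 1. This already has degree < 2, so no reduction by f is needed. Hence a · b ≡ 2·x + 1 in F_3[x]/(f).

Final answer: a · b ≡ 2·x + 1 (mod f(x))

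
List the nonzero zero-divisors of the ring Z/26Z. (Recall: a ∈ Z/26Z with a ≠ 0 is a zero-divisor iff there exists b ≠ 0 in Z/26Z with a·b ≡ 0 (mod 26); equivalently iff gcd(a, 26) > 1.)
An element a ∈ Z/26Z (with a ≠ 0) is a zero-divisor iff gcd(a, 26) > 1 (because a is a unit precisely when gcd(a, n) = 1, and in Z/nZ every nonzero, non-unit element is a zero-divisor). Scan a = 1, ..., 25 and keep those with gcd(a, 26) > 1:
  gcd(2, 26) = 2, gcd(4, 26) = 2, gcd(6, 26) = 2, gcd(8, 26) = 2, gcd(10, 26) = 2, gcd(12, 26) = 2, gcd(13, 26) = 13, gcd(14, 26) = 2, gcd(16, 26) = 2, gcd(18, 26) = 2, gcd(20, 26) = 2, gcd(22, 26) = 2, gcd(24, 26) = 2.
All other a ∈ {1, ..., 25} have gcd(a, 26) = 1 and are units. So the nonzero zero-divisors are exactly the 13 values of a appearing in this scan.

Final answer: nonzero zero-divisors of Z/26Z = {2, 4, 6, 8, 10, 12, 13, 14, 16, 18, 20, 22, 24}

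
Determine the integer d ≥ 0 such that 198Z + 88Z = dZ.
In the PID Z, (a, b) is generated by gcd(a, b). Compute gcd(198, 88) with the extended Euclidean algorithm, tracking rows (r, s, t) with s·198 + t·88 = r:
  row A: (198, 1, 0)   [1·198 + 0·88 = 198]
  row B: (88, 0, 1)   [0·198 + 1·88 = 88]
  198 = 2·88 + 22   → row C = row A − 2·row B = (22, 1, −2)   [check: 1·198 − 2·88 = 22]
  88 = 4·22 + 0   → remainder 0, stop. gcd = 22 (last nonzero row C).
So gcd(198, 88) = 22, with Bézout identity 1·198 − 2·88 = 22. Containment (⊇): the Bézout identity exhibits 22 as an element of (198, 88), giving (22) ⊆ (198, 88). Containment (⊆): since 22 | 198 and 22 | 88 (198 = 22·9, 88 = 22·4), every Z-linear combination of 198 and 88 is divisible by 22, so (198, 88) ⊆ (22). Therefore (198, 88) = (22), d = 22.

Final answer: (198, 88) = (22); d = 22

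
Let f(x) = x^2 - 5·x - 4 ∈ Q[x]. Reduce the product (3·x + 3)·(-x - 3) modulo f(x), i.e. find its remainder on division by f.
First multiply in Q[x] without reducing: a · b = -3·x^2 - 12·x - 9. Now divide by f(x) = x^2 - 5·x - 4, eliminating the leading term at each step:
  leading term -3·x^2: subtract (-3)·f(x) = -3·x^2 + 15·x + 12, leaving -27·x - 21
The degree is now < 2, so this is the remainder. Hence a · b ≡ -27·x - 21 in Q[x]/(f).

Final answer: a · b ≡ -27·x - 21 (mod f(x))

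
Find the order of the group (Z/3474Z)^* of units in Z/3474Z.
|(Z/3474Z)^*| = 1152

(Z/3474Z)^* consists of the classes a with gcd(a, 3474) = 1, so its order is φ(3474). φ is multiplicative, with φ(p^e) = p^e − p^(e−1). Factorise 3474 = 2 · 3^2 · 193. Then
  φ(3474) = (2 − 1) · (3^2 − 3^1) · (193 − 1) = 1 · 6 · 192 = 1152.
Thus |(Z/3474Z)^*| = 1152.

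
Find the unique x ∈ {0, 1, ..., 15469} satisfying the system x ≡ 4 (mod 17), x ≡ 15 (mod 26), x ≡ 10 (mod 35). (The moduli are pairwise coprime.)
The moduli 17, 26, 35 are pairwise coprime, so by the CRT there is a unique solution mod 17·26·35 = 15470.
Solve by successive substitution. Start with x ≡ 4 (mod 17).
  Combine with x ≡ 15 (mod 26): write x = 4 + 17·t and require 4 + 17·t ≡ 15 (mod 26), i.e. 17·t ≡ 15 − 4 ≡ 11 (mod 26). Since 17^(−1) ≡ 23 (mod 26), t ≡ 23·11 ≡ 19 (mod 26). So x ≡ 4 + 17·19 = 327 (mod 442).
  Combine with x ≡ 10 (mod 35): write x = 327 + 442·t and require 327 + 442·t ≡ 10 (mod 35), i.e. 442·t ≡ 10 − 327 ≡ 33 (mod 35). Since 442^(−1) ≡ 8 (mod 35) (442 ≡ 22 (mod 35)), t ≡ 8·33 ≡ 19 (mod 35). So x ≡ 327 + 442·19 = 8725 (mod 15470).
Unique solution in [0, 15470): x = 8725.

Final answer: x ≡ 8725 (mod 15470); the representative in [0, 15470) is 8725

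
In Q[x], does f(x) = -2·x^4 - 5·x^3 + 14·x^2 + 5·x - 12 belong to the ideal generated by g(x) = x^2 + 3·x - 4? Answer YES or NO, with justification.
YES

In Q[x] the ideal (g) consists of all multiples of g, so f ∈ (g) iff g | f, i.e. iff the remainder of f on division by g is 0. Divide f by g (g is monic, so eliminate the leading term of the running remainder at each step):
  leading term -2·x^4: subtract (-2·x^2)·g(x) = -2·x^4 - 6·x^3 + 8·x^2, leaving x^3 + 6·x^2 + 5·x - 12
  leading term x^3: subtract (x)·g(x) = x^3 + 3·x^2 - 4·x, leaving 3·x^2 + 9·x - 12
  leading term 3·x^2: subtract (3)·g(x) = 3·x^2 + 9·x - 12, leaving 0
The remainder is 0, so f(x) = g(x) · h(x) with h(x) = -2·x^2 + x + 3. Hence g | f, i.e. f ∈ (g).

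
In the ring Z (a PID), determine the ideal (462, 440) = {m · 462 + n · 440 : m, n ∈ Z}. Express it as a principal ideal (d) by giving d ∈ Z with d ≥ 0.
In the PID Z, (a, b) is generated by gcd(a, b). Compute gcd(462, 440) with the extended Euclidean algorithm, tracking rows (r, s, t) with s·462 + t·440 = r:
  row A: (462, 1, 0)   [1·462 + 0·440 = 462]
  row B: (440, 0, 1)   [0·462 + 1·440 = 440]
  462 = 1·440 + 22   → row C = row A − 1·row B = (22, 1, −1)   [check: 1·462 − 1·440 = 22]
  440 = 20·22 + 0   → remainder 0, stop. gcd = 22 (last nonzero row C).
So gcd(462, 440) = 22, with Bézout identity 1·462 − 1·440 = 22. Containment (⊇): the Bézout identity exhibits 22 as an element of (462, 440), giving (22) ⊆ (462, 440). Containment (⊆): since 22 | 462 and 22 | 440 (462 = 22·21, 440 = 22·20), every Z-linear combination of 462 and 440 is divisible by 22, so (462, 440) ⊆ (22). Therefore (462, 440) = (22), d = 22.

Final answer: (462, 440) = (22); d = 22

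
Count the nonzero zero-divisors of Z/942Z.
Z/942Z has 629 nonzero zero-divisors

In Z/942Z each nonzero element is either a unit (gcd with 942 is 1) or a zero-divisor (gcd > 1). The number of units is φ(942): factorise 942 = 2 · 3 · 157, so φ(942) = (2 − 1) · (3 − 1) · (157 − 1) = 1 · 2 · 156 = 312. The nonzero elements number 942 − 1 = 941. Hence the nonzero zero-divisors number 941 − 312 = 629.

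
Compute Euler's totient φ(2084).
φ is multiplicative, with φ(p^e) = p^e − p^(e−1). Factorise 2084 = 2^2 · 521. Then
  φ(2084) = (2^2 − 2^1) · (521 − 1) = 2 · 520 = 1040.

Final answer: φ(2084) = 1040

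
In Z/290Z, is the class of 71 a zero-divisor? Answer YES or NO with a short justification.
gcd(71, 290) = 1, so 71 is a unit in Z/290Z (it has a multiplicative inverse). A unit cannot be a zero-divisor: if 71·b ≡ 0 then multiplying both sides by 71^(−1) gives b ≡ 0. So 71 is not a zero-divisor.

Final answer: NO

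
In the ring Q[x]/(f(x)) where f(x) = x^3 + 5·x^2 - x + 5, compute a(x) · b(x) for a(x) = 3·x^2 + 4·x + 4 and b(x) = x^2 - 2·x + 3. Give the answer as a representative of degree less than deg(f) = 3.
First multiply in Q[x] without reducing: a · b = 3·x^4 - 2·x^3 + 5·x^2 + 4·x + 12. Now divide by f(x) = x^3 + 5·x^2 - x + 5, eliminating the leading term at each step:
  leading term 3·x^4: subtract (3·x)·f(x) = 3·x^4 + 15·x^3 - 3·x^2 + 15·x, leaving -17·x^3 + 8·x^2 - 11·x + 12
  leading term -17·x^3: subtract (-17)·f(x) = -17·x^3 - 85·x^2 + 17·x - 85, leaving 93·x^2 - 28·x + 97
The degree is now < 3, so this is the remainder. Hence a · b ≡ 93·x^2 - 28·x + 97 in Q[x]/(f).

Final answer: a · b ≡ 93·x^2 - 28·x + 97 (mod f(x))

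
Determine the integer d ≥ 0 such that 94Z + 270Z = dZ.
In the PID Z, (a, b) is generated by gcd(a, b). Compute gcd(270, 94) with the extended Euclidean algorithm, tracking rows (r, s, t) with s·270 + t·94 = r:
  row A: (270, 1, 0)   [1·270 + 0·94 = 270]
  row B: (94, 0, 1)   [0·270 + 1·94 = 94]
  270 = 2·94 + 82   → row C = row A − 2·row B = (82, 1, −2)   [check: 1·270 − 2·94 = 82]
  94 = 1·82 + 12   → row D = row B − 1·row C = (12, −1, 3)   [check: −1·270 + 3·94 = 12]
  82 = 6·12 + 10   → row E = row C − 6·row D = (10, 7, −20)   [check: 7·270 − 20·94 = 10]
  12 = 1·10 + 2   → row F = row D − 1·row E = (2, −8, 23)   [check: −8·270 + 23·94 = 2]
  10 = 5·2 + 0   → remainder 0, stop. gcd = 2 (last nonzero row F).
So gcd(94, 270) = 2, with Bézout identity −8·270 + 23·94 = 2. Containment (⊇): the Bézout identity exhibits 2 as an element of (94, 270), giving (2) ⊆ (94, 270). Containment (⊆): since 2 | 94 and 2 | 270 (94 = 2·47, 270 = 2·135), every Z-linear combination of 94 and 270 is divisible by 2, so (94, 270) ⊆ (2). Therefore (94, 270) = (2), d = 2.

Final answer: (94, 270) = (2); d = 2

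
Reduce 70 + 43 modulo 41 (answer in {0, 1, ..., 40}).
Reduce the summands first: 70 ≡ 29, 43 ≡ 2 (mod 41), so 70 + 43 ≡ 29 + 2 (mod 41). 29 + 2 = 31; 31 = 0·41 + 31, so (70 + 43) mod 41 = 31.

Final answer: 31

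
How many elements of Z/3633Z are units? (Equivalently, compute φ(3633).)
Z/3633Z has φ(3633) = 2064 units

An element a ∈ Z/3633Z is a unit iff gcd(a, 3633) = 1, so the number of units is φ(3633). φ is multiplicative, with φ(p^e) = p^e − p^(e−1). Factorise 3633 = 3 · 7 · 173. Then
  φ(3633) = (3 − 1) · (7 − 1) · (173 − 1) = 2 · 6 · 172 = 2064.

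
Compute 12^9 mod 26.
12

Use repeated squaring. Binary(9) = 1001. Walk through the bits of the exponent 9 left-to-right: at each bit after the leading one, square the running value, then multiply by 12 if the bit is 1 (always reducing mod 26):
  bit 1 = 1 (leading): start with 12.
  bit 2 = 0: square 12^2 = 144 ≡ 14 (mod 26).
  bit 3 = 0: square 14^2 = 196 ≡ 14 (mod 26).
  bit 4 = 1: square 14^2 = 196 ≡ 14; bit is 1, so multiply 14·12 = 168 ≡ 12 (mod 26).
Final value: 12^9 ≡ 12 (mod 26).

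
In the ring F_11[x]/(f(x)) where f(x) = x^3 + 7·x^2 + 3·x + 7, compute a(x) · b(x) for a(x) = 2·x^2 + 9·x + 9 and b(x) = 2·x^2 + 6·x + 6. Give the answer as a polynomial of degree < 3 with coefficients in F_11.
a · b ≡ 3·x^2 + 8·x + 7 (mod f(x))

Multiply as integer polynomials: a · b = 4·x^4 + 30·x^3 + 84·x^2 + 108·x + 54. Reducing coefficients mod 11: a · b ≡ 4·x^4 + 8·x^3 + 7·x^2 + 9·x + 10. Now divide by f(x) = x^3 + 7·x^2 + 3·x + 7 in F_11[x], eliminating the leading term at each step:
  leading term 4·x^4: subtract (4·x)·f(x) = 4·x^4 + 6·x^3 + x^2 + 6·x, leaving 2·x^3 + 6·x^2 + 3·x + 10 (coefficients mod 11)
  leading term 2·x^3: subtract (2)·f(x) = 2·x^3 + 3·x^2 + 6·x + 3, leaving 3·x^2 + 8·x + 7 (coefficients mod 11)
The degree is now < 3, so this is the remainder. Hence a · b ≡ 3·x^2 + 8·x + 7 in F_11[x]/(f).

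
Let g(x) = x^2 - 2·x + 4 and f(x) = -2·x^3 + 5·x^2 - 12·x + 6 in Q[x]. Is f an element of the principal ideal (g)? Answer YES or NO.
In Q[x] the ideal (g) consists of all multiples of g, so f ∈ (g) iff g | f, i.e. iff the remainder of f on division by g is 0. Divide f by g (g is monic, so eliminate the leading term of the running remainder at each step):
  leading term -2·x^3: subtract (-2·x)·g(x) = -2·x^3 + 4·x^2 - 8·x, leaving x^2 - 4·x + 6
  leading term x^2: subtract (1)·g(x) = x^2 - 2·x + 4, leaving 2 - 2·x
The remainder r(x) = 2 - 2·x ≠ 0 (and deg r < deg g), so g ∤ f, i.e. f ∉ (g).

Final answer: NO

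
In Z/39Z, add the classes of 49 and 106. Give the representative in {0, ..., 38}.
38

Reduce the summands first: 49 ≡ 10, 106 ≡ 28 (mod 39), so 49 + 106 ≡ 10 + 28 (mod 39). 10 + 28 = 38; 38 = 0·39 + 38, so (49 + 106) mod 39 = 38.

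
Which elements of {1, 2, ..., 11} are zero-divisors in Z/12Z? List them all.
An element a ∈ Z/12Z (with a ≠ 0) is a zero-divisor iff gcd(a, 12) > 1 (because a is a unit precisely when gcd(a, n) = 1, and in Z/nZ every nonzero, non-unit element is a zero-divisor). Scan a = 1, ..., 11 and keep those with gcd(a, 12) > 1:
  gcd(2, 12) = 2, gcd(3, 12) = 3, gcd(4, 12) = 4, gcd(6, 12) = 6, gcd(8, 12) = 4, gcd(9, 12) = 3, gcd(10, 12) = 2.
All other a ∈ {1, ..., 11} have gcd(a, 12) = 1 and are units. So the nonzero zero-divisors are exactly the 7 values of a appearing in this scan.

Final answer: nonzero zero-divisors of Z/12Z = {2, 3, 4, 6, 8, 9, 10}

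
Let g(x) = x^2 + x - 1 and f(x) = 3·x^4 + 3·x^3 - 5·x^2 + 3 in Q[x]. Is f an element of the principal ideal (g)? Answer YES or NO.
In Q[x] the ideal (g) consists of all multiples of g, so f ∈ (g) iff g | f, i.e. iff the remainder of f on division by g is 0. Divide f by g (g is monic, so eliminate the leading term of the running remainder at each step):
  leading term 3·x^4: subtract (3·x^2)·g(x) = 3·x^4 + 3·x^3 - 3·x^2, leaving 3 - 2·x^2
  leading term -2·x^2: subtract (-2)·g(x) = -2·x^2 - 2·x + 2, leaving 2·x + 1
The remainder r(x) = 2·x + 1 ≠ 0 (and deg r < deg g), so g ∤ f, i.e. f ∉ (g).

Final answer: NO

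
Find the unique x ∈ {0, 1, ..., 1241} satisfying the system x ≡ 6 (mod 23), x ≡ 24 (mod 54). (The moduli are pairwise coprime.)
The moduli 23, 54 are pairwise coprime, so by the CRT there is a unique solution mod 23·54 = 1242.
Solve by successive substitution. Start with x ≡ 6 (mod 23).
  Combine with x ≡ 24 (mod 54): write x = 6 + 23·t and require 6 + 23·t ≡ 24 (mod 54), i.e. 23·t ≡ 24 − 6 ≡ 18 (mod 54). Since 23^(−1) ≡ 47 (mod 54), t ≡ 47·18 ≡ 36 (mod 54). So x ≡ 6 + 23·36 = 834 (mod 1242).
Unique solution in [0, 1242): x = 834.

Final answer: x ≡ 834 (mod 1242); the representative in [0, 1242) is 834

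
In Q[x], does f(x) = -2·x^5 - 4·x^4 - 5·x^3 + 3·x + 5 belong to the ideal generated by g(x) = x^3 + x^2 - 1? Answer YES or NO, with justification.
In Q[x] the ideal (g) consists of all multiples of g, so f ∈ (g) iff g | f, i.e. iff the remainder of f on division by g is 0. Divide f by g (g is monic, so eliminate the leading term of the running remainder at each step):
  leading term -2·x^5: subtract (-2·x^2)·g(x) = -2·x^5 - 2·x^4 + 2·x^2, leaving -2·x^4 - 5·x^3 - 2·x^2 + 3·x + 5
  leading term -2·x^4: subtract (-2·x)·g(x) = -2·x^4 - 2·x^3 + 2·x, leaving -3·x^3 - 2·x^2 + x + 5
  leading term -3·x^3: subtract (-3)·g(x) = -3·x^3 - 3·x^2 + 3, leaving x^2 + x + 2
The remainder r(x) = x^2 + x + 2 ≠ 0 (and deg r < deg g), so g ∤ f, i.e. f ∉ (g).

Final answer: NO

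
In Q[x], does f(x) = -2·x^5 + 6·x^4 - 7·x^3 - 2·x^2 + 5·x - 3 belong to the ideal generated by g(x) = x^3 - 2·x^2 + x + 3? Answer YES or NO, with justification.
In Q[x] the ideal (g) consists of all multiples of g, so f ∈ (g) iff g | f, i.e. iff the remainder of f on division by g is 0. Divide f by g (g is monic, so eliminate the leading term of the running remainder at each step):
  leading term -2·x^5: subtract (-2·x^2)·g(x) = -2·x^5 + 4·x^4 - 2·x^3 - 6·x^2, leaving 2·x^4 - 5·x^3 + 4·x^2 + 5·x - 3
  leading term 2·x^4: subtract (2·x)·g(x) = 2·x^4 - 4·x^3 + 2·x^2 + 6·x, leaving -x^3 + 2·x^2 - x - 3
  leading term -x^3: subtract (-1)·g(x) = -x^3 + 2·x^2 - x - 3, leaving 0
The remainder is 0, so f(x) = g(x) · h(x) with h(x) = -2·x^2 + 2·x - 1. Hence g | f, i.e. f ∈ (g).

Final answer: YES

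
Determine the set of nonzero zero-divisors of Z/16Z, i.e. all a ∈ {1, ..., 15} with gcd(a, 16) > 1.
nonzero zero-divisors of Z/16Z = {2, 4, 6, 8, 10, 12, 14}

An element a ∈ Z/16Z (with a ≠ 0) is a zero-divisor iff gcd(a, 16) > 1 (because a is a unit precisely when gcd(a, n) = 1, and in Z/nZ every nonzero, non-unit element is a zero-divisor). Scan a = 1, ..., 15 and keep those with gcd(a, 16) > 1:
  gcd(2, 16) = 2, gcd(4, 16) = 4, gcd(6, 16) = 2, gcd(8, 16) = 8, gcd(10, 16) = 2, gcd(12, 16) = 4, gcd(14, 16) = 2.
All other a ∈ {1, ..., 15} have gcd(a, 16) = 1 and are units. So the nonzero zero-divisors are exactly the 7 values of a appearing in this scan.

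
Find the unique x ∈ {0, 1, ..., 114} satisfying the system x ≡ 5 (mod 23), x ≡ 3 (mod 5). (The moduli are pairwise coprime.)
The moduli 23, 5 are pairwise coprime, so by the CRT there is a unique solution mod 23·5 = 115.
Solve by successive substitution. Start with x ≡ 5 (mod 23).
  Combine with x ≡ 3 (mod 5): write x = 5 + 23·t and require 5 + 23·t ≡ 3 (mod 5), i.e. 23·t ≡ 3 − 5 ≡ 3 (mod 5). Since 23^(−1) ≡ 2 (mod 5) (23 ≡ 3 (mod 5)), t ≡ 2·3 ≡ 1 (mod 5). So x ≡ 5 + 23·1 = 28 (mod 115).
Unique solution in [0, 115): x = 28.

Final answer: x ≡ 28 (mod 115); the representative in [0, 115) is 28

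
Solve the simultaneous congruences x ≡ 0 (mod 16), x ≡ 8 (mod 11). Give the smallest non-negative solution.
The moduli 16, 11 are pairwise coprime, so by the CRT there is a unique solution mod 16·11 = 176.
Solve by successive substitution. Start with x ≡ 0 (mod 16).
  Combine with x ≡ 8 (mod 11): write x = 16·t and require 16·t ≡ 8 (mod 11). Since 16^(−1) ≡ 9 (mod 11) (16 ≡ 5 (mod 11)), t ≡ 9·8 ≡ 6 (mod 11). So x ≡ 16·6 = 96 (mod 176).
Unique solution in [0, 176): x = 96.

Final answer: x ≡ 96 (mod 176); the representative in [0, 176) is 96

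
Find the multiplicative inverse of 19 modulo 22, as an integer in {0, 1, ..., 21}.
Apply the extended Euclidean algorithm to (22, 19), tracking rows (r, s, t) with s·22 + t·19 = r. Each division r_prev = q·r_cur + r_new produces the new row as (previous row) − q·(current row):
  row A: (22, 1, 0)   [1·22 + 0·19 = 22]
  row B: (19, 0, 1)   [0·22 + 1·19 = 19]
  22 = 1·19 + 3   → row C = row A − 1·row B = (3, 1, −1)   [check: 1·22 − 1·19 = 3]
  19 = 6·3 + 1   → row D = row B − 6·row C = (1, −6, 7)   [check: −6·22 + 7·19 = 1]
  3 = 3·1 + 0   → remainder 0, stop. gcd = 1 (last nonzero row D).
The gcd is 1, so 19 is invertible mod 22. The last nonzero row gives −6·22 + 7·19 = 1, so t = 7. So 19^(−1) ≡ 7 (mod 22). Verify: 19 · 7 = 133 ≡ 1 (mod 22). ✓

Final answer: 19^(−1) ≡ 7 (mod 22)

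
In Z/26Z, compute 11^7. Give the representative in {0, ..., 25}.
15

Use repeated squaring. Binary(7) = 111. Walk through the bits of the exponent 7 left-to-right: at each bit after the leading one, square the running value, then multiply by 11 if the bit is 1 (always reducing mod 26):
  bit 1 = 1 (leading): start with 11.
  bit 2 = 1: square 11^2 = 121 ≡ 17; bit is 1, so multiply 17·11 = 187 ≡ 5 (mod 26).
  bit 3 = 1: square 5^2 = 25; bit is 1, so multiply 25·11 = 275 ≡ 15 (mod 26).
Final value: 11^7 ≡ 15 (mod 26).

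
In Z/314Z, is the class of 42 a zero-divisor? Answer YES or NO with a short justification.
YES

gcd(42, 314) = 2 > 1, so 42 is not a unit in Z/314Z. In Z/nZ every nonzero non-unit is a zero-divisor: explicitly, take b = 314/gcd = 157 ≠ 0 (mod 314); then 42·157 = 6594 = 21·314, i.e. 42·157 ≡ 0 (mod 314). So 42 is a zero-divisor.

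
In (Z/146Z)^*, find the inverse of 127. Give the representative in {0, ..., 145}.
127^(−1) ≡ 23 (mod 146)

Apply the extended Euclidean algorithm to (146, 127), tracking rows (r, s, t) with s·146 + t·127 = r. Each division r_prev = q·r_cur + r_new produces the new row as (previous row) − q·(current row):
  row A: (146, 1, 0)   [1·146 + 0·127 = 146]
  row B: (127, 0, 1)   [0·146 + 1·127 = 127]
  146 = 1·127 + 19   → row C = row A − 1·row B = (19, 1, −1)   [check: 1·146 − 1·127 = 19]
  127 = 6·19 + 13   → row D = row B − 6·row C = (13, −6, 7)   [check: −6·146 + 7·127 = 13]
  19 = 1·13 + 6   → row E = row C − 1·row D = (6, 7, −8)   [check: 7·146 − 8·127 = 6]
  13 = 2·6 + 1   → row F = row D − 2·row E = (1, −20, 23)   [check: −20·146 + 23·127 = 1]
  6 = 6·1 + 0   → remainder 0, stop. gcd = 1 (last nonzero row F).
The gcd is 1, so 127 is invertible mod 146. The last nonzero row gives −20·146 + 23·127 = 1, so t = 23. So 127^(−1) ≡ 23 (mod 146). Verify: 127 · 23 = 2921 ≡ 1 (mod 146). ✓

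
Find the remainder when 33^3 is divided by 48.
33

Use repeated squaring. Binary(3) = 11. Walk through the bits of the exponent 3 left-to-right: at each bit after the leading one, square the running value, then multiply by 33 if the bit is 1 (always reducing mod 48):
  bit 1 = 1 (leading): start with 33.
  bit 2 = 1: square 33^2 = 1089 ≡ 33; bit is 1, so multiply 33·33 = 1089 ≡ 33 (mod 48).
Final value: 33^3 ≡ 33 (mod 48).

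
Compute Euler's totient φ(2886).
φ is multiplicative, with φ(p^e) = p^e − p^(e−1). Factorise 2886 = 2 · 3 · 13 · 37. Then
  φ(2886) = (2 − 1) · (3 − 1) · (13 − 1) · (37 − 1) = 1 · 2 · 12 · 36 = 864.

Final answer: φ(2886) = 864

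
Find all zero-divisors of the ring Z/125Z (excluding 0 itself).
An element a ∈ Z/125Z (with a ≠ 0) is a zero-divisor iff gcd(a, 125) > 1 (because a is a unit precisely when gcd(a, n) = 1, and in Z/nZ every nonzero, non-unit element is a zero-divisor). Scan a = 1, ..., 124 and keep those with gcd(a, 125) > 1:
  gcd(5, 125) = 5, gcd(10, 125) = 5, gcd(15, 125) = 5, gcd(20, 125) = 5, gcd(25, 125) = 25, gcd(30, 125) = 5, gcd(35, 125) = 5, gcd(40, 125) = 5, gcd(45, 125) = 5, gcd(50, 125) = 25, gcd(55, 125) = 5, gcd(60, 125) = 5, gcd(65, 125) = 5, gcd(70, 125) = 5, gcd(75, 125) = 25, gcd(80, 125) = 5, gcd(85, 125) = 5, gcd(90, 125) = 5, gcd(95, 125) = 5, gcd(100, 125) = 25, gcd(105, 125) = 5, gcd(110, 125) = 5, gcd(115, 125) = 5, gcd(120, 125) = 5.
All other a ∈ {1, ..., 124} have gcd(a, 125) = 1 and are units. So the nonzero zero-divisors are exactly the 24 values of a appearing in this scan.

Final answer: nonzero zero-divisors of Z/125Z = {5, 10, 15, 20, 25, 30, 35, 40, 45, 50, 55, 60, 65, 70, 75, 80, 85, 90, 95, 100, 105, 110, 115, 120}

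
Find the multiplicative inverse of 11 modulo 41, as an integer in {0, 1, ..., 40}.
11^(−1) ≡ 15 (mod 41)

Apply the extended Euclidean algorithm to (41, 11), tracking rows (r, s, t) with s·41 + t·11 = r. Each division r_prev = q·r_cur + r_new produces the new row as (previous row) − q·(current row):
  row A: (41, 1, 0)   [1·41 + 0·11 = 41]
  row B: (11, 0, 1)   [0·41 + 1·11 = 11]
  41 = 3·11 + 8   → row C = row A − 3·row B = (8, 1, −3)   [check: 1·41 − 3·11 = 8]
  11 = 1·8 + 3   → row D = row B − 1·row C = (3, −1, 4)   [check: −1·41 + 4·11 = 3]
  8 = 2·3 + 2   → row E = row C − 2·row D = (2, 3, −11)   [check: 3·41 − 11·11 = 2]
  3 = 1·2 + 1   → row F = row D − 1·row E = (1, −4, 15)   [check: −4·41 + 15·11 = 1]
  2 = 2·1 + 0   → remainder 0, stop. gcd = 1 (last nonzero row F).
The gcd is 1, so 11 is invertible mod 41. The last nonzero row gives −4·41 + 15·11 = 1, so t = 15. So 11^(−1) ≡ 15 (mod 41). Verify: 11 · 15 = 165 ≡ 1 (mod 41). ✓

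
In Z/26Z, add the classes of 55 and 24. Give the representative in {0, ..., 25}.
1

Reduce the summands first: 55 ≡ 3 (mod 26), so 55 + 24 ≡ 3 + 24 (mod 26). 3 + 24 = 27; 27 = 1·26 + 1, so (55 + 24) mod 26 = 1.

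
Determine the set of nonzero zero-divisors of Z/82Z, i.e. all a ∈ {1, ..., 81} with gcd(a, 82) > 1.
An element a ∈ Z/82Z (with a ≠ 0) is a zero-divisor iff gcd(a, 82) > 1 (because a is a unit precisely when gcd(a, n) = 1, and in Z/nZ every nonzero, non-unit element is a zero-divisor). Scan a = 1, ..., 81 and keep those with gcd(a, 82) > 1:
  gcd(2, 82) = 2, gcd(4, 82) = 2, gcd(6, 82) = 2, gcd(8, 82) = 2, gcd(10, 82) = 2, gcd(12, 82) = 2, gcd(14, 82) = 2, gcd(16, 82) = 2, gcd(18, 82) = 2, gcd(20, 82) = 2, gcd(22, 82) = 2, gcd(24, 82) = 2, gcd(26, 82) = 2, gcd(28, 82) = 2, gcd(30, 82) = 2, gcd(32, 82) = 2, gcd(34, 82) = 2, gcd(36, 82) = 2, gcd(38, 82) = 2, gcd(40, 82) = 2, gcd(41, 82) = 41, gcd(42, 82) = 2, gcd(44, 82) = 2, gcd(46, 82) = 2, gcd(48, 82) = 2, gcd(50, 82) = 2, gcd(52, 82) = 2, gcd(54, 82) = 2, gcd(56, 82) = 2, gcd(58, 82) = 2, gcd(60, 82) = 2, gcd(62, 82) = 2, gcd(64, 82) = 2, gcd(66, 82) = 2, gcd(68, 82) = 2, gcd(70, 82) = 2, gcd(72, 82) = 2, gcd(74, 82) = 2, gcd(76, 82) = 2, gcd(78, 82) = 2, gcd(80, 82) = 2.
All other a ∈ {1, ..., 81} have gcd(a, 82) = 1 and are units. So the nonzero zero-divisors are exactly the 41 values of a appearing in this scan.

Final answer: nonzero zero-divisors of Z/82Z = {2, 4, 6, 8, 10, 12, 14, 16, 18, 20, 22, 24, 26, 28, 30, 32, 34, 36, 38, 40, 41, 42, 44, 46, 48, 50, 52, 54, 56, 58, 60, 62, 64, 66, 68, 70, 72, 74, 76, 78, 80}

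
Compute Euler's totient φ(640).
φ is multiplicative, with φ(p^e) = p^e − p^(e−1). Factorise 640 = 2^7 · 5. Then
  φ(640) = (2^7 − 2^6) · (5 − 1) = 64 · 4 = 256.

Final answer: φ(640) = 256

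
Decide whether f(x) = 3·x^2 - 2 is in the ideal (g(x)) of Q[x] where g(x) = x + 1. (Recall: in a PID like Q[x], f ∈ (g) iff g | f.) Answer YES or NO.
In Q[x] the ideal (g) consists of all multiples of g, so f ∈ (g) iff g | f, i.e. iff the remainder of f on division by g is 0. Divide f by g (g is monic, so eliminate the leading term of the running remainder at each step):
  leading term 3·x^2: subtract (3·x)·g(x) = 3·x^2 + 3·x, leaving -3·x - 2
  leading term -3·x: subtract (-3)·g(x) = -3·x - 3, leaving 1
The remainder r(x) = 1 ≠ 0 (and deg r < deg g), so g ∤ f, i.e. f ∉ (g).

Final answer: NO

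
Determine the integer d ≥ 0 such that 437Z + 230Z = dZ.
(437, 230) = (23); d = 23

In the PID Z, (a, b) is generated by gcd(a, b). Compute gcd(437, 230) with the extended Euclidean algorithm, tracking rows (r, s, t) with s·437 + t·230 = r:
  row A: (437, 1, 0)   [1·437 + 0·230 = 437]
  row B: (230, 0, 1)   [0·437 + 1·230 = 230]
  437 = 1·230 + 207   → row C = row A − 1·row B = (207, 1, −1)   [check: 1·437 − 1·230 = 207]
  230 = 1·207 + 23   → row D = row B − 1·row C = (23, −1, 2)   [check: −1·437 + 2·230 = 23]
  207 = 9·23 + 0   → remainder 0, stop. gcd = 23 (last nonzero row D).
So gcd(437, 230) = 23, with Bézout identity −1·437 + 2·230 = 23. Containment (⊇): the Bézout identity exhibits 23 as an element of (437, 230), giving (23) ⊆ (437, 230). Containment (⊆): since 23 | 437 and 23 | 230 (437 = 23·19, 230 = 23·10), every Z-linear combination of 437 and 230 is divisible by 23, so (437, 230) ⊆ (23). Therefore (437, 230) = (23), d = 23.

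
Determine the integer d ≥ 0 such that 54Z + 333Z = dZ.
(54, 333) = (9); d = 9

In the PID Z, (a, b) is generated by gcd(a, b). Compute gcd(333, 54) with the extended Euclidean algorithm, tracking rows (r, s, t) with s·333 + t·54 = r:
  row A: (333, 1, 0)   [1·333 + 0·54 = 333]
  row B: (54, 0, 1)   [0·333 + 1·54 = 54]
  333 = 6·54 + 9   → row C = row A − 6·row B = (9, 1, −6)   [check: 1·333 − 6·54 = 9]
  54 = 6·9 + 0   → remainder 0, stop. gcd = 9 (last nonzero row C).
So gcd(54, 333) = 9, with Bézout identity 1·333 − 6·54 = 9. Containment (⊇): the Bézout identity exhibits 9 as an element of (54, 333), giving (9) ⊆ (54, 333). Containment (⊆): since 9 | 54 and 9 | 333 (54 = 9·6, 333 = 9·37), every Z-linear combination of 54 and 333 is divisible by 9, so (54, 333) ⊆ (9). Therefore (54, 333) = (9), d = 9.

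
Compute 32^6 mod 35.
Use repeated squaring. Binary(6) = 110. Walk through the bits of the exponent 6 left-to-right: at each bit after the leading one, square the running value, then multiply by 32 if the bit is 1 (always reducing mod 35):
  bit 1 = 1 (leading): start with 32.
  bit 2 = 1: square 32^2 = 1024 ≡ 9; bit is 1, so multiply 9·32 = 288 ≡ 8 (mod 35).
  bit 3 = 0: square 8^2 = 64 ≡ 29 (mod 35).
Final value: 32^6 ≡ 29 (mod 35).

Final answer: 29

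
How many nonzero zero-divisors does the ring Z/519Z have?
In Z/519Z each nonzero element is either a unit (gcd with 519 is 1) or a zero-divisor (gcd > 1). The number of units is φ(519): factorise 519 = 3 · 173, so φ(519) = (3 − 1) · (173 − 1) = 2 · 172 = 344. The nonzero elements number 519 − 1 = 518. Hence the nonzero zero-divisors number 518 − 344 = 174.

Final answer: Z/519Z has 174 nonzero zero-divisors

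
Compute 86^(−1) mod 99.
Apply the extended Euclidean algorithm to (99, 86), tracking rows (r, s, t) with s·99 + t·86 = r. Each division r_prev = q·r_cur + r_new produces the new row as (previous row) − q·(current row):
  row A: (99, 1, 0)   [1·99 + 0·86 = 99]
  row B: (86, 0, 1)   [0·99 + 1·86 = 86]
  99 = 1·86 + 13   → row C = row A − 1·row B = (13, 1, −1)   [check: 1·99 − 1·86 = 13]
  86 = 6·13 + 8   → row D = row B − 6·row C = (8, −6, 7)   [check: −6·99 + 7·86 = 8]
  13 = 1·8 + 5   → row E = row C − 1·row D = (5, 7, −8)   [check: 7·99 − 8·86 = 5]
  8 = 1·5 + 3   → row F = row D − 1·row E = (3, −13, 15)   [check: −13·99 + 15·86 = 3]
  5 = 1·3 + 2   → row G = row E − 1·row F = (2, 20, −23)   [check: 20·99 − 23·86 = 2]
  3 = 1·2 + 1   → row H = row F − 1·row G = (1, −33, 38)   [check: −33·99 + 38·86 = 1]
  2 = 2·1 + 0   → remainder 0, stop. gcd = 1 (last nonzero row H).
The gcd is 1, so 86 is invertible mod 99. The last nonzero row gives −33·99 + 38·86 = 1, so t = 38. So 86^(−1) ≡ 38 (mod 99). Verify: 86 · 38 = 3268 ≡ 1 (mod 99). ✓

Final answer: 86^(−1) ≡ 38 (mod 99)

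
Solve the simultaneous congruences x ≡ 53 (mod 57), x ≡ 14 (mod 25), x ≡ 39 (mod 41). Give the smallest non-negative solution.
The moduli 57, 25, 41 are pairwise coprime, so by the CRT there is a unique solution mod 57·25·41 = 58425.
Solve by successive substitution. Start with x ≡ 53 (mod 57).
  Combine with x ≡ 14 (mod 25): write x = 53 + 57·t and require 53 + 57·t ≡ 14 (mod 25), i.e. 57·t ≡ 14 − 53 ≡ 11 (mod 25). Since 57^(−1) ≡ 18 (mod 25) (57 ≡ 7 (mod 25)), t ≡ 18·11 ≡ 23 (mod 25). So x ≡ 53 + 57·23 = 1364 (mod 1425).
  Combine with x ≡ 39 (mod 41): write x = 1364 + 1425·t and require 1364 + 1425·t ≡ 39 (mod 41), i.e. 1425·t ≡ 39 − 1364 ≡ 28 (mod 41). Since 1425^(−1) ≡ 4 (mod 41) (1425 ≡ 31 (mod 41)), t ≡ 4·28 ≡ 30 (mod 41). So x ≡ 1364 + 1425·30 = 44114 (mod 58425).
Unique solution in [0, 58425): x = 44114.

Final answer: x ≡ 44114 (mod 58425); the representative in [0, 58425) is 44114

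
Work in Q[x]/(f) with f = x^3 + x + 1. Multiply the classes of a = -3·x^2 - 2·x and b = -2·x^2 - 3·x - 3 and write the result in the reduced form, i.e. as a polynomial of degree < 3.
First multiply in Q[x] without reducing: a · b = 6·x^4 + 13·x^3 + 15·x^2 + 6·x. Now divide by f(x) = x^3 + x + 1, eliminating the leading term at each step:
  leading term 6·x^4: subtract (6·x)·f(x) = 6·x^4 + 6·x^2 + 6·x, leaving 13·x^3 + 9·x^2
  leading term 13·x^3: subtract (13)·f(x) = 13·x^3 + 13·x + 13, leaving 9·x^2 - 13·x - 13
The degree is now < 3, so this is the remainder. Hence a · b ≡ 9·x^2 - 13·x - 13 in Q[x]/(f).

Final answer: a · b ≡ 9·x^2 - 13·x - 13 (mod f(x))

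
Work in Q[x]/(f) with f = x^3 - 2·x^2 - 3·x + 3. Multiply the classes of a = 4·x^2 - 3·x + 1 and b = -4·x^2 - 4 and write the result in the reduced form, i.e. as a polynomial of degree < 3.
First multiply in Q[x] without reducing: a · b = -16·x^4 + 12·x^3 - 20·x^2 + 12·x - 4. Now divide by f(x) = x^3 - 2·x^2 - 3·x + 3, eliminating the leading term at each step:
  leading term -16·x^4: subtract (-16·x)·f(x) = -16·x^4 + 32·x^3 + 48·x^2 - 48·x, leaving -20·x^3 - 68·x^2 + 60·x - 4
  leading term -20·x^3: subtract (-20)·f(x) = -20·x^3 + 40·x^2 + 60·x - 60, leaving 56 - 108·x^2
The degree is now < 3, so this is the remainder. Hence a · b ≡ 56 - 108·x^2 in Q[x]/(f).

Final answer: a · b ≡ 56 - 108·x^2 (mod f(x))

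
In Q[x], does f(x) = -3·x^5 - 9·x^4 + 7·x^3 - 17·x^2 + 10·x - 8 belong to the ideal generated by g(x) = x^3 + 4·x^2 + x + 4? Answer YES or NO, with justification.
In Q[x] the ideal (g) consists of all multiples of g, so f ∈ (g) iff g | f, i.e. iff the remainder of f on division by g is 0. Divide f by g (g is monic, so eliminate the leading term of the running remainder at each step):
  leading term -3·x^5: subtract (-3·x^2)·g(x) = -3·x^5 - 12·x^4 - 3·x^3 - 12·x^2, leaving 3·x^4 + 10·x^3 - 5·x^2 + 10·x - 8
  leading term 3·x^4: subtract (3·x)·g(x) = 3·x^4 + 12·x^3 + 3·x^2 + 12·x, leaving -2·x^3 - 8·x^2 - 2·x - 8
  leading term -2·x^3: subtract (-2)·g(x) = -2·x^3 - 8·x^2 - 2·x - 8, leaving 0
The remainder is 0, so f(x) = g(x) · h(x) with h(x) = -3·x^2 + 3·x - 2. Hence g | f, i.e. f ∈ (g).

Final answer: YES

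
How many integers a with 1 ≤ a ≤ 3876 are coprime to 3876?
1152

The number of a ∈ {1, ..., 3876} with gcd(a, 3876) = 1 is by definition Euler's totient φ(3876). φ is multiplicative, with φ(p^e) = p^e − p^(e−1). Factorise 3876 = 2^2 · 3 · 17 · 19. Then
  φ(3876) = (2^2 − 2^1) · (3 − 1) · (17 − 1) · (19 − 1) = 2 · 2 · 16 · 18 = 1152.
So there are 1152 such integers.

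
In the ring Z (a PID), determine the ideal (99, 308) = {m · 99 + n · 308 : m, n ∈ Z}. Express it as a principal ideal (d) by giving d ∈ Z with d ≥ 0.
(99, 308) = (11); d = 11

In the PID Z, (a, b) is generated by gcd(a, b). Compute gcd(308, 99) with the extended Euclidean algorithm, tracking rows (r, s, t) with s·308 + t·99 = r:
  row A: (308, 1, 0)   [1·308 + 0·99 = 308]
  row B: (99, 0, 1)   [0·308 + 1·99 = 99]
  308 = 3·99 + 11   → row C = row A − 3·row B = (11, 1, −3)   [check: 1·308 − 3·99 = 11]
  99 = 9·11 + 0   → remainder 0, stop. gcd = 11 (last nonzero row C).
So gcd(99, 308) = 11, with Bézout identity 1·308 − 3·99 = 11. Containment (⊇): the Bézout identity exhibits 11 as an element of (99, 308), giving (11) ⊆ (99, 308). Containment (⊆): since 11 | 99 and 11 | 308 (99 = 11·9, 308 = 11·28), every Z-linear combination of 99 and 308 is divisible by 11, so (99, 308) ⊆ (11). Therefore (99, 308) = (11), d = 11.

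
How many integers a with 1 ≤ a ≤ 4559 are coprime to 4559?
The number of a ∈ {1, ..., 4559} with gcd(a, 4559) = 1 is by definition Euler's totient φ(4559). φ is multiplicative, with φ(p^e) = p^e − p^(e−1). Factorise 4559 = 47 · 97. Then
  φ(4559) = (47 − 1) · (97 − 1) = 46 · 96 = 4416.
So there are 4416 such integers.

Final answer: 4416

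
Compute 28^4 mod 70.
Use repeated squaring. Binary(4) = 100. Walk through the bits of the exponent 4 left-to-right: at each bit after the leading one, square the running value, then multiply by 28 if the bit is 1 (always reducing mod 70):
  bit 1 = 1 (leading): start with 28.
  bit 2 = 0: square 28^2 = 784 ≡ 14 (mod 70).
  bit 3 = 0: square 14^2 = 196 ≡ 56 (mod 70).
Final value: 28^4 ≡ 56 (mod 70).

Final answer: 56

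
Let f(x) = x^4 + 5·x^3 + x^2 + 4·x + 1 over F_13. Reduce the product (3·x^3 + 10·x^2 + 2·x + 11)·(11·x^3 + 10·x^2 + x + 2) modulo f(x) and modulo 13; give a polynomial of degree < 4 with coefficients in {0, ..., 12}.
a · b ≡ 5·x^3 + 8·x^2 + 4·x (mod f(x))

Multiply as integer polynomials: a · b = 33·x^6 + 140·x^5 + 125·x^4 + 157·x^3 + 132·x^2 + 15·x + 22. Reducing coefficients mod 13: a · b ≡ 7·x^6 + 10·x^5 + 8·x^4 + x^3 + 2·x^2 + 2·x + 9. Now divide by f(x) = x^4 + 5·x^3 + x^2 + 4·x + 1 in F_13[x], eliminating the leading term at each step:
  leading term 7·x^6: subtract (7·x^2)·f(x) = 7·x^6 + 9·x^5 + 7·x^4 + 2·x^3 + 7·x^2, leaving x^5 + x^4 + 12·x^3 + 8·x^2 + 2·x + 9 (coefficients mod 13)
  leading term x^5: subtract (x)·f(x) = x^5 + 5·x^4 + x^3 + 4·x^2 + x, leaving 9·x^4 + 11·x^3 + 4·x^2 + x + 9 (coefficients mod 13)
  leading term 9·x^4: subtract (9)·f(x) = 9·x^4 + 6·x^3 + 9·x^2 + 10·x + 9, leaving 5·x^3 + 8·x^2 + 4·x (coefficients mod 13)
The degree is now < 4, so this is the remainder. Hence a · b ≡ 5·x^3 + 8·x^2 + 4·x in F_13[x]/(f).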